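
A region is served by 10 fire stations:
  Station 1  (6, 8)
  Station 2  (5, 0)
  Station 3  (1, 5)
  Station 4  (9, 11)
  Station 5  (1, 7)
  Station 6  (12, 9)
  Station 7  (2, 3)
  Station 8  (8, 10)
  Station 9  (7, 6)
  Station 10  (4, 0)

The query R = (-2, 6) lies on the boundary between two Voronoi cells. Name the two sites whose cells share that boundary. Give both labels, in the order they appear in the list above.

Squared distances from R to each site:
d²(R, Station 1) = (-2−6)² + (6−8)² = 64 + 4 = 68
d²(R, Station 2) = (-2−5)² + (6−0)² = 49 + 36 = 85
d²(R, Station 3) = (-2−1)² + (6−5)² = 9 + 1 = 10
d²(R, Station 4) = (-2−9)² + (6−11)² = 121 + 25 = 146
d²(R, Station 5) = (-2−1)² + (6−7)² = 9 + 1 = 10
d²(R, Station 6) = (-2−12)² + (6−9)² = 196 + 9 = 205
d²(R, Station 7) = (-2−2)² + (6−3)² = 16 + 9 = 25
d²(R, Station 8) = (-2−8)² + (6−10)² = 100 + 16 = 116
d²(R, Station 9) = (-2−7)² + (6−6)² = 81 + 0 = 81
d²(R, Station 10) = (-2−4)² + (6−0)² = 36 + 36 = 72
R is equidistant from Station 3 and Station 5 (both at squared distance 10), and every other site is strictly farther — so R lies on the Station 3–Station 5 Voronoi edge.

Station 3 and Station 5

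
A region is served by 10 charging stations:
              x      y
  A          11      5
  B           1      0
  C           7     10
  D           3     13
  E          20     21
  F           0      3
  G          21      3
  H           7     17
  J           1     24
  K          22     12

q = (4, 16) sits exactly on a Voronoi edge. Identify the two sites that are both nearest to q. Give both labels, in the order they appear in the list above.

D and H

Squared distances from q to each site:
|qA|² = 49 + 121 = 170
|qB|² = 9 + 256 = 265
|qC|² = 9 + 36 = 45
|qD|² = 1 + 9 = 10
|qE|² = 256 + 25 = 281
|qF|² = 16 + 169 = 185
|qG|² = 289 + 169 = 458
|qH|² = 9 + 1 = 10
|qJ|² = 9 + 64 = 73
|qK|² = 324 + 16 = 340
q is equidistant from D and H (both at squared distance 10), and every other site is strictly farther — so q lies on the D–H Voronoi edge.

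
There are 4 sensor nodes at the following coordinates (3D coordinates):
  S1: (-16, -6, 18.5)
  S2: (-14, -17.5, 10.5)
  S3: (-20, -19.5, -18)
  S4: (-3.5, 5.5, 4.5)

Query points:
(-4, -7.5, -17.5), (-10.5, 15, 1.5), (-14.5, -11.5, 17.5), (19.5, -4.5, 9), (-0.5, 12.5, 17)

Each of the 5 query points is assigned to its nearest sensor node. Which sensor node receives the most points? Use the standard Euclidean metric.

S4

(-4, -7.5, -17.5) — d² to each: S1:1442.25, S2:984, S3:400.25, S4:653.25 → nearest is S3
(-10.5, 15, 1.5) — d² to each: S1:760.25, S2:1149.5, S3:1660.75, S4:148.25 → nearest is S4
(-14.5, -11.5, 17.5) — d² to each: S1:33.5, S2:85.25, S3:1354.5, S4:579 → nearest is S1
(19.5, -4.5, 9) — d² to each: S1:1352.75, S2:1293.5, S3:2514.25, S4:649.25 → nearest is S4
(-0.5, 12.5, 17) — d² to each: S1:584.75, S2:1124.5, S3:2629.25, S4:214.25 → nearest is S4
Tally — S1:1, S3:1, S4:3. S4 captures the most (3).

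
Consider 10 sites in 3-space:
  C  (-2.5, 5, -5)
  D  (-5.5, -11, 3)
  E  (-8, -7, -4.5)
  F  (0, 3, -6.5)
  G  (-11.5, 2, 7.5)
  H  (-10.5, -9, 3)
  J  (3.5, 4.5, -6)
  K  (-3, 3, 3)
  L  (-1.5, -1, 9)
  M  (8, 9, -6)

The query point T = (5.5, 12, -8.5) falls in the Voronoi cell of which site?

Compare squared distances (the ordering matches that of the actual distances):
|TC|² = (5.5−(-2.5))² + (12−5)² + (-8.5−(-5))² = 64 + 49 + 12.25 = 125.25
|TD|² = (5.5−(-5.5))² + (12−(-11))² + (-8.5−3)² = 121 + 529 + 132.25 = 782.25
|TE|² = (5.5−(-8))² + (12−(-7))² + (-8.5−(-4.5))² = 182.25 + 361 + 16 = 559.25
|TF|² = (5.5−0)² + (12−3)² + (-8.5−(-6.5))² = 30.25 + 81 + 4 = 115.25
|TG|² = (5.5−(-11.5))² + (12−2)² + (-8.5−7.5)² = 289 + 100 + 256 = 645
|TH|² = (5.5−(-10.5))² + (12−(-9))² + (-8.5−3)² = 256 + 441 + 132.25 = 829.25
|TJ|² = (5.5−3.5)² + (12−4.5)² + (-8.5−(-6))² = 4 + 56.25 + 6.25 = 66.5
|TK|² = (5.5−(-3))² + (12−3)² + (-8.5−3)² = 72.25 + 81 + 132.25 = 285.5
|TL|² = (5.5−(-1.5))² + (12−(-1))² + (-8.5−9)² = 49 + 169 + 306.25 = 524.25
|TM|² = (5.5−8)² + (12−9)² + (-8.5−(-6))² = 6.25 + 9 + 6.25 = 21.5
Minimum is at M.

M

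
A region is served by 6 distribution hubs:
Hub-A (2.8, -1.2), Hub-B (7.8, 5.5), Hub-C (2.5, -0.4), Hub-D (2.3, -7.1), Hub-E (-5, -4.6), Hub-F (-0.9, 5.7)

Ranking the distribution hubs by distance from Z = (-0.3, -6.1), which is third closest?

Squared Euclidean distances:
d²(Z, Hub-A) = (-0.3−2.8)² + (-6.1−(-1.2))² = 9.61 + 24.01 = 33.62
d²(Z, Hub-B) = (-0.3−7.8)² + (-6.1−5.5)² = 65.61 + 134.56 = 200.17
d²(Z, Hub-C) = (-0.3−2.5)² + (-6.1−(-0.4))² = 7.84 + 32.49 = 40.33
d²(Z, Hub-D) = (-0.3−2.3)² + (-6.1−(-7.1))² = 6.76 + 1 = 7.76
d²(Z, Hub-E) = (-0.3−(-5))² + (-6.1−(-4.6))² = 22.09 + 2.25 = 24.34
d²(Z, Hub-F) = (-0.3−(-0.9))² + (-6.1−5.7)² = 0.36 + 139.24 = 139.6
Sorted ascending: Hub-D, Hub-E, Hub-A, Hub-C, … — the third-nearest is Hub-A.

Hub-A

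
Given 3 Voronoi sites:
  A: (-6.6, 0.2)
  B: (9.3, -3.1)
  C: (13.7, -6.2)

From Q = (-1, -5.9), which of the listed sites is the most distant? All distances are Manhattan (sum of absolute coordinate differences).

C

d(Q,A) = |-1−(-6.6)| + |-5.9−0.2| = 5.6 + 6.1 = 11.7
d(Q,B) = |-1−9.3| + |-5.9−(-3.1)| = 10.3 + 2.8 = 13.1
d(Q,C) = |-1−13.7| + |-5.9−(-6.2)| = 14.7 + 0.3 = 15
The largest is to C.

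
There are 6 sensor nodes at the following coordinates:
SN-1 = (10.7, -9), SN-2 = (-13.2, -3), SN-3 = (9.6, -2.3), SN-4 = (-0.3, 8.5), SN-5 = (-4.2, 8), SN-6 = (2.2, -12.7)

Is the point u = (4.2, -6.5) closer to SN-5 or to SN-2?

SN-5

Compare squared distances:
d²(u, SN-5) = (4.2−(-4.2))² + (-6.5−8)² = 70.56 + 210.25 = 280.81
d²(u, SN-2) = (4.2−(-13.2))² + (-6.5−(-3))² = 302.76 + 12.25 = 315.01
280.81 < 315.01, so SN-5 is closer.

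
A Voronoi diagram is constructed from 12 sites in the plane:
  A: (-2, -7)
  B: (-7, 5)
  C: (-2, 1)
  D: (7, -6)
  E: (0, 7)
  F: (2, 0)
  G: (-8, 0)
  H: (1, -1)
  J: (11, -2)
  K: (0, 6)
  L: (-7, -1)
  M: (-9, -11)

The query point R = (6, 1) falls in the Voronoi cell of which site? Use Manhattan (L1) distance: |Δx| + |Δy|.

F

d(R,A) = 8 + 8 = 16
d(R,B) = 13 + 4 = 17
d(R,C) = 8 + 0 = 8
d(R,D) = 1 + 7 = 8
d(R,E) = 6 + 6 = 12
d(R,F) = 4 + 1 = 5
d(R,G) = 14 + 1 = 15
d(R,H) = 5 + 2 = 7
d(R,J) = 5 + 3 = 8
d(R,K) = 6 + 5 = 11
d(R,L) = 13 + 2 = 15
d(R,M) = 15 + 12 = 27
The smallest is to F, so R lies in the Voronoi region of F.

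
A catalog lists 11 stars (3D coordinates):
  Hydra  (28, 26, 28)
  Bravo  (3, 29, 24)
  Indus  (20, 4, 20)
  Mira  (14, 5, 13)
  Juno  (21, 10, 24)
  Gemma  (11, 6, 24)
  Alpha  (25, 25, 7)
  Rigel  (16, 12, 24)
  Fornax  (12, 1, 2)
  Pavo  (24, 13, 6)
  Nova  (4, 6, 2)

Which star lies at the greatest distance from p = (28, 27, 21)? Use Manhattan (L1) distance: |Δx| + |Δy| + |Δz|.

d(p, Hydra) = |28−28| + |27−26| + |21−28| = 0 + 1 + 7 = 8
d(p, Bravo) = |28−3| + |27−29| + |21−24| = 25 + 2 + 3 = 30
d(p, Indus) = |28−20| + |27−4| + |21−20| = 8 + 23 + 1 = 32
d(p, Mira) = |28−14| + |27−5| + |21−13| = 14 + 22 + 8 = 44
d(p, Juno) = |28−21| + |27−10| + |21−24| = 7 + 17 + 3 = 27
d(p, Gemma) = |28−11| + |27−6| + |21−24| = 17 + 21 + 3 = 41
d(p, Alpha) = |28−25| + |27−25| + |21−7| = 3 + 2 + 14 = 19
d(p, Rigel) = |28−16| + |27−12| + |21−24| = 12 + 15 + 3 = 30
d(p, Fornax) = |28−12| + |27−1| + |21−2| = 16 + 26 + 19 = 61
d(p, Pavo) = |28−24| + |27−13| + |21−6| = 4 + 14 + 15 = 33
d(p, Nova) = |28−4| + |27−6| + |21−2| = 24 + 21 + 19 = 64
The largest is to Nova.

Nova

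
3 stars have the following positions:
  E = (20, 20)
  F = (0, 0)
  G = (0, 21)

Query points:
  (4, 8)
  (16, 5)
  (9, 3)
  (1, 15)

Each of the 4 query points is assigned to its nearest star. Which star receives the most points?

F

(4, 8) — d² to each: E:400, F:80, G:185 → nearest is F
(16, 5) — d² to each: E:241, F:281, G:512 → nearest is E
(9, 3) — d² to each: E:410, F:90, G:405 → nearest is F
(1, 15) — d² to each: E:386, F:226, G:37 → nearest is G
Tally — E:1, F:2, G:1. F captures the most (2).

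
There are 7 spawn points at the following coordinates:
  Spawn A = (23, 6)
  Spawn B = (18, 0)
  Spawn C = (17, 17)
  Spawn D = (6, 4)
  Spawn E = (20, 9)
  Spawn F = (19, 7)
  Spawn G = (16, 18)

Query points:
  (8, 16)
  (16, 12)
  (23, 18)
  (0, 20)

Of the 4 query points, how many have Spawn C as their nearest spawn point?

(8, 16) — d² to each: Spawn A:325, Spawn B:356, Spawn C:82, Spawn D:148, Spawn E:193, Spawn F:202, Spawn G:68 → nearest is Spawn G
(16, 12) — d² to each: Spawn A:85, Spawn B:148, Spawn C:26, Spawn D:164, Spawn E:25, Spawn F:34, Spawn G:36 → nearest is Spawn E
(23, 18) — d² to each: Spawn A:144, Spawn B:349, Spawn C:37, Spawn D:485, Spawn E:90, Spawn F:137, Spawn G:49 → nearest is Spawn C
(0, 20) — d² to each: Spawn A:725, Spawn B:724, Spawn C:298, Spawn D:292, Spawn E:521, Spawn F:530, Spawn G:260 → nearest is Spawn G
1 of the 4 points has Spawn C as nearest.

1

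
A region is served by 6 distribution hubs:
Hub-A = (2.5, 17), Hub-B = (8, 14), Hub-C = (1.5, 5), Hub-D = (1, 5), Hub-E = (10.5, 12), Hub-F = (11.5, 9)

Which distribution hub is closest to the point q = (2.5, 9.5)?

Squared Euclidean distances:
d²(q, Hub-A) = (2.5−2.5)² + (9.5−17)² = 0 + 56.25 = 56.25
d²(q, Hub-B) = (2.5−8)² + (9.5−14)² = 30.25 + 20.25 = 50.5
d²(q, Hub-C) = (2.5−1.5)² + (9.5−5)² = 1 + 20.25 = 21.25
d²(q, Hub-D) = (2.5−1)² + (9.5−5)² = 2.25 + 20.25 = 22.5
d²(q, Hub-E) = (2.5−10.5)² + (9.5−12)² = 64 + 6.25 = 70.25
d²(q, Hub-F) = (2.5−11.5)² + (9.5−9)² = 81 + 0.25 = 81.25
Hub-C is nearest.

Hub-C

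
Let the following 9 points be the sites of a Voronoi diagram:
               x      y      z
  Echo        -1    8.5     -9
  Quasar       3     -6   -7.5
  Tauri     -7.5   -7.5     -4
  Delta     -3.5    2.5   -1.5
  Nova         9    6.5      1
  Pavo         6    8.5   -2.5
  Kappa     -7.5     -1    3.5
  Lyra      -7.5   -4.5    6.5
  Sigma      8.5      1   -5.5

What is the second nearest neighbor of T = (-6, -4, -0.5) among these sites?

Since √ is increasing, it suffices to compare squared distances:
d²(T, Echo) = (-6−(-1))² + (-4−8.5)² + (-0.5−(-9))² = 25 + 156.25 + 72.25 = 253.5
d²(T, Quasar) = (-6−3)² + (-4−(-6))² + (-0.5−(-7.5))² = 81 + 4 + 49 = 134
d²(T, Tauri) = (-6−(-7.5))² + (-4−(-7.5))² + (-0.5−(-4))² = 2.25 + 12.25 + 12.25 = 26.75
d²(T, Delta) = (-6−(-3.5))² + (-4−2.5)² + (-0.5−(-1.5))² = 6.25 + 42.25 + 1 = 49.5
d²(T, Nova) = (-6−9)² + (-4−6.5)² + (-0.5−1)² = 225 + 110.25 + 2.25 = 337.5
d²(T, Pavo) = (-6−6)² + (-4−8.5)² + (-0.5−(-2.5))² = 144 + 156.25 + 4 = 304.25
d²(T, Kappa) = (-6−(-7.5))² + (-4−(-1))² + (-0.5−3.5)² = 2.25 + 9 + 16 = 27.25
d²(T, Lyra) = (-6−(-7.5))² + (-4−(-4.5))² + (-0.5−6.5)² = 2.25 + 0.25 + 49 = 51.5
d²(T, Sigma) = (-6−8.5)² + (-4−1)² + (-0.5−(-5.5))² = 210.25 + 25 + 25 = 260.25
Sorted ascending: Tauri, Kappa, Delta, … — the second-nearest is Kappa.

Kappa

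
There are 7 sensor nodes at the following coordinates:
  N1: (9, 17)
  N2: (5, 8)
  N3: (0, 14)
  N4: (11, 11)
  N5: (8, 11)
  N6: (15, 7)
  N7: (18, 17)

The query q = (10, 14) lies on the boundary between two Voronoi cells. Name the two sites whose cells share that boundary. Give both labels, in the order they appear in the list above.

Squared distances from q to each site:
|qN1|² = (10−9)² + (14−17)² = 1 + 9 = 10
|qN2|² = (10−5)² + (14−8)² = 25 + 36 = 61
|qN3|² = (10−0)² + (14−14)² = 100 + 0 = 100
|qN4|² = (10−11)² + (14−11)² = 1 + 9 = 10
|qN5|² = (10−8)² + (14−11)² = 4 + 9 = 13
|qN6|² = (10−15)² + (14−7)² = 25 + 49 = 74
|qN7|² = (10−18)² + (14−17)² = 64 + 9 = 73
q is equidistant from N1 and N4 (both at squared distance 10), and every other site is strictly farther — so q lies on the N1–N4 Voronoi edge.

N1 and N4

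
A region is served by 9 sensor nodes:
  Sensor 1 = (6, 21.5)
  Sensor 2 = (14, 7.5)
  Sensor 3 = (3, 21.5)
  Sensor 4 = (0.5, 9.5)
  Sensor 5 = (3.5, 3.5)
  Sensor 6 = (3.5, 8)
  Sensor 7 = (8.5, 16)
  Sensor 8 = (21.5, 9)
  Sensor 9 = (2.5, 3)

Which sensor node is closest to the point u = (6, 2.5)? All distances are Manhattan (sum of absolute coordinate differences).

d(u, Sensor 1) = |6−6| + |2.5−21.5| = 0 + 19 = 19
d(u, Sensor 2) = |6−14| + |2.5−7.5| = 8 + 5 = 13
d(u, Sensor 3) = |6−3| + |2.5−21.5| = 3 + 19 = 22
d(u, Sensor 4) = |6−0.5| + |2.5−9.5| = 5.5 + 7 = 12.5
d(u, Sensor 5) = |6−3.5| + |2.5−3.5| = 2.5 + 1 = 3.5
d(u, Sensor 6) = |6−3.5| + |2.5−8| = 2.5 + 5.5 = 8
d(u, Sensor 7) = |6−8.5| + |2.5−16| = 2.5 + 13.5 = 16
d(u, Sensor 8) = |6−21.5| + |2.5−9| = 15.5 + 6.5 = 22
d(u, Sensor 9) = |6−2.5| + |2.5−3| = 3.5 + 0.5 = 4
Minimum is at Sensor 5.

Sensor 5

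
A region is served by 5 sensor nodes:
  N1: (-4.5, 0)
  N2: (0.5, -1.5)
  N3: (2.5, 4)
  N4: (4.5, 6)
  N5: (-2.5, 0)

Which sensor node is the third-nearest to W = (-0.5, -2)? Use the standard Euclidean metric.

Since √ is increasing, it suffices to compare squared distances:
|WN1|² = (-0.5−(-4.5))² + (-2−0)² = 16 + 4 = 20
|WN2|² = (-0.5−0.5)² + (-2−(-1.5))² = 1 + 0.25 = 1.25
|WN3|² = (-0.5−2.5)² + (-2−4)² = 9 + 36 = 45
|WN4|² = (-0.5−4.5)² + (-2−6)² = 25 + 64 = 89
|WN5|² = (-0.5−(-2.5))² + (-2−0)² = 4 + 4 = 8
Sorted ascending: N2, N5, N1, N3, … — the third-nearest is N1.

N1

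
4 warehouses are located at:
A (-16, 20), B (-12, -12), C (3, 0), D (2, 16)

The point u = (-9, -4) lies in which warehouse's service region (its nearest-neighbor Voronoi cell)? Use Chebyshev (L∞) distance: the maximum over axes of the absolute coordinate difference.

d(u,A) = max(7, 24) = 24
d(u,B) = max(3, 8) = 8
d(u,C) = max(12, 4) = 12
d(u,D) = max(11, 20) = 20
B is nearest.

B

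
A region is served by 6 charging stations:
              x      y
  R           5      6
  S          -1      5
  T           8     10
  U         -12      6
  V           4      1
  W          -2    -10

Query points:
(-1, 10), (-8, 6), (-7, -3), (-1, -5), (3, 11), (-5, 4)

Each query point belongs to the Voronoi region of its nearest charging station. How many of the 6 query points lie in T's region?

1

(-1, 10) — d² to each: R:52, S:25, T:81, U:137, V:106, W:401 → nearest is S
(-8, 6) — d² to each: R:169, S:50, T:272, U:16, V:169, W:292 → nearest is U
(-7, -3) — d² to each: R:225, S:100, T:394, U:106, V:137, W:74 → nearest is W
(-1, -5) — d² to each: R:157, S:100, T:306, U:242, V:61, W:26 → nearest is W
(3, 11) — d² to each: R:29, S:52, T:26, U:250, V:101, W:466 → nearest is T
(-5, 4) — d² to each: R:104, S:17, T:205, U:53, V:90, W:205 → nearest is S
1 of the 6 points has T as nearest.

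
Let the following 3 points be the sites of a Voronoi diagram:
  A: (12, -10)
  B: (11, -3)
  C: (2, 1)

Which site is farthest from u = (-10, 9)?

Since √ is increasing, it suffices to compare squared distances:
|uA|² = 484 + 361 = 845
|uB|² = 441 + 144 = 585
|uC|² = 144 + 64 = 208
The largest is to A.

A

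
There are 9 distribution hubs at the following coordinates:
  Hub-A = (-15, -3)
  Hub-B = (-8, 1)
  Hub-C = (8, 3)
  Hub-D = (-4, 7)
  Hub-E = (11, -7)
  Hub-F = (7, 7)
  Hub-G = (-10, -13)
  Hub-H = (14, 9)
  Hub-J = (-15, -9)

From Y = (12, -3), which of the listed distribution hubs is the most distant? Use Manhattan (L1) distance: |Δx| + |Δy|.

d(Y, Hub-A) = |12−(-15)| + |-3−(-3)| = 27 + 0 = 27
d(Y, Hub-B) = |12−(-8)| + |-3−1| = 20 + 4 = 24
d(Y, Hub-C) = |12−8| + |-3−3| = 4 + 6 = 10
d(Y, Hub-D) = |12−(-4)| + |-3−7| = 16 + 10 = 26
d(Y, Hub-E) = |12−11| + |-3−(-7)| = 1 + 4 = 5
d(Y, Hub-F) = |12−7| + |-3−7| = 5 + 10 = 15
d(Y, Hub-G) = |12−(-10)| + |-3−(-13)| = 22 + 10 = 32
d(Y, Hub-H) = |12−14| + |-3−9| = 2 + 12 = 14
d(Y, Hub-J) = |12−(-15)| + |-3−(-9)| = 27 + 6 = 33
The largest is to Hub-J.

Hub-J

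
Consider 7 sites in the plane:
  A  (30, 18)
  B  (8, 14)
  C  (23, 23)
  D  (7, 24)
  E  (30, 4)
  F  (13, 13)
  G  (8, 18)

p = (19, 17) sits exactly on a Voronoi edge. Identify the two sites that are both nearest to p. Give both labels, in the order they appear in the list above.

C and F

Squared distances from p to each site:
|pA|² = (19−30)² + (17−18)² = 121 + 1 = 122
|pB|² = (19−8)² + (17−14)² = 121 + 9 = 130
|pC|² = (19−23)² + (17−23)² = 16 + 36 = 52
|pD|² = (19−7)² + (17−24)² = 144 + 49 = 193
|pE|² = (19−30)² + (17−4)² = 121 + 169 = 290
|pF|² = (19−13)² + (17−13)² = 36 + 16 = 52
|pG|² = (19−8)² + (17−18)² = 121 + 1 = 122
p is equidistant from C and F (both at squared distance 52), and every other site is strictly farther — so p lies on the C–F Voronoi edge.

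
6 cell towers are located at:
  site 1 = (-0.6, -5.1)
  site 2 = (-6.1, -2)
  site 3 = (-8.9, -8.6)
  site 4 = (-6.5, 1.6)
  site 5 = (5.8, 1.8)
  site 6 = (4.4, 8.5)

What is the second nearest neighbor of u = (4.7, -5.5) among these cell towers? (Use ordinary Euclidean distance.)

Squared Euclidean distances:
d²(u, site 1) = 28.09 + 0.16 = 28.25
d²(u, site 2) = 116.64 + 12.25 = 128.89
d²(u, site 3) = 184.96 + 9.61 = 194.57
d²(u, site 4) = 125.44 + 50.41 = 175.85
d²(u, site 5) = 1.21 + 53.29 = 54.5
d²(u, site 6) = 0.09 + 196 = 196.09
Sorted ascending: site 1, site 5, site 2, … — the second-nearest is site 5.

site 5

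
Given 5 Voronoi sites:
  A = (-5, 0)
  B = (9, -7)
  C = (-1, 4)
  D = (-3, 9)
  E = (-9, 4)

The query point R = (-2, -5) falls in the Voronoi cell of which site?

Squared Euclidean distances:
|RA|² = (-2−(-5))² + (-5−0)² = 9 + 25 = 34
|RB|² = (-2−9)² + (-5−(-7))² = 121 + 4 = 125
|RC|² = (-2−(-1))² + (-5−4)² = 1 + 81 = 82
|RD|² = (-2−(-3))² + (-5−9)² = 1 + 196 = 197
|RE|² = (-2−(-9))² + (-5−4)² = 49 + 81 = 130
A is nearest.

A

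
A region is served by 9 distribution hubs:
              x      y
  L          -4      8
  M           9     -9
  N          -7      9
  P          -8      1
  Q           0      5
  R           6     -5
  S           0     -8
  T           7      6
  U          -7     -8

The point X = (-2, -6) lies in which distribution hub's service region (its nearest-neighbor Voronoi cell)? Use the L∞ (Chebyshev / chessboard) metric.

S

d(X,L) = max(2, 14) = 14
d(X,M) = max(11, 3) = 11
d(X,N) = max(5, 15) = 15
d(X,P) = max(6, 7) = 7
d(X,Q) = max(2, 11) = 11
d(X,R) = max(8, 1) = 8
d(X,S) = max(2, 2) = 2
d(X,T) = max(9, 12) = 12
d(X,U) = max(5, 2) = 5
The smallest is to S, so X lies in the Voronoi region of S.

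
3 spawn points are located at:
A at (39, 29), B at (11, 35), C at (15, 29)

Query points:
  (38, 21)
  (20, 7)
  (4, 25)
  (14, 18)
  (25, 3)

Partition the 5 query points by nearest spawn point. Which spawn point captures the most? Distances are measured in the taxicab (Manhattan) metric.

(38, 21) — d to each: A:9, B:41, C:31 → nearest is A
(20, 7) — d to each: A:41, B:37, C:27 → nearest is C
(4, 25) — d to each: A:39, B:17, C:15 → nearest is C
(14, 18) — d to each: A:36, B:20, C:12 → nearest is C
(25, 3) — d to each: A:40, B:46, C:36 → nearest is C
Tally — A:1, C:4. C captures the most (4).

C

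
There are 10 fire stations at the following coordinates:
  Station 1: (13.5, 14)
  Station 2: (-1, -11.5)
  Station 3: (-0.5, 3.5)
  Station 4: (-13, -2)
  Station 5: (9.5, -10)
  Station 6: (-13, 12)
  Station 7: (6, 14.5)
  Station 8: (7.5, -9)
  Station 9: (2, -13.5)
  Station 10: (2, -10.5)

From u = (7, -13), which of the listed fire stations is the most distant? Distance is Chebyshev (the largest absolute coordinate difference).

Station 7

d(u, Station 1) = max(6.5, 27) = 27
d(u, Station 2) = max(8, 1.5) = 8
d(u, Station 3) = max(7.5, 16.5) = 16.5
d(u, Station 4) = max(20, 11) = 20
d(u, Station 5) = max(2.5, 3) = 3
d(u, Station 6) = max(20, 25) = 25
d(u, Station 7) = max(1, 27.5) = 27.5
d(u, Station 8) = max(0.5, 4) = 4
d(u, Station 9) = max(5, 0.5) = 5
d(u, Station 10) = max(5, 2.5) = 5
The largest is to Station 7.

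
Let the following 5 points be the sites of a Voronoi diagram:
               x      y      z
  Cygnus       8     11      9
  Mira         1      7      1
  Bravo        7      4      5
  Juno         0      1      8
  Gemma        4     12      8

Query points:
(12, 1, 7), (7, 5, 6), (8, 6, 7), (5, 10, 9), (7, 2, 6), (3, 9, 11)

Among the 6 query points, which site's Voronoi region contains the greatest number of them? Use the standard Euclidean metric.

Bravo

(12, 1, 7) — d² to each: Cygnus:120, Mira:193, Bravo:38, Juno:145, Gemma:186 → nearest is Bravo
(7, 5, 6) — d² to each: Cygnus:46, Mira:65, Bravo:2, Juno:69, Gemma:62 → nearest is Bravo
(8, 6, 7) — d² to each: Cygnus:29, Mira:86, Bravo:9, Juno:90, Gemma:53 → nearest is Bravo
(5, 10, 9) — d² to each: Cygnus:10, Mira:89, Bravo:56, Juno:107, Gemma:6 → nearest is Gemma
(7, 2, 6) — d² to each: Cygnus:91, Mira:86, Bravo:5, Juno:54, Gemma:113 → nearest is Bravo
(3, 9, 11) — d² to each: Cygnus:33, Mira:108, Bravo:77, Juno:82, Gemma:19 → nearest is Gemma
Tally — Bravo:4, Gemma:2. Bravo captures the most (4).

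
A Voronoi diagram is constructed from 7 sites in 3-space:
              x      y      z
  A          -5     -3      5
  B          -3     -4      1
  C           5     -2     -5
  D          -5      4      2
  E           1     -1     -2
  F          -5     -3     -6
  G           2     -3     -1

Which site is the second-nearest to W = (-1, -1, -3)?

Squared Euclidean distances:
|WA|² = (-1−(-5))² + (-1−(-3))² + (-3−5)² = 16 + 4 + 64 = 84
|WB|² = (-1−(-3))² + (-1−(-4))² + (-3−1)² = 4 + 9 + 16 = 29
|WC|² = (-1−5)² + (-1−(-2))² + (-3−(-5))² = 36 + 1 + 4 = 41
|WD|² = (-1−(-5))² + (-1−4)² + (-3−2)² = 16 + 25 + 25 = 66
|WE|² = (-1−1)² + (-1−(-1))² + (-3−(-2))² = 4 + 0 + 1 = 5
|WF|² = (-1−(-5))² + (-1−(-3))² + (-3−(-6))² = 16 + 4 + 9 = 29
|WG|² = (-1−2)² + (-1−(-3))² + (-3−(-1))² = 9 + 4 + 4 = 17
Sorted ascending: E, G, B, … — the second-nearest is G.

G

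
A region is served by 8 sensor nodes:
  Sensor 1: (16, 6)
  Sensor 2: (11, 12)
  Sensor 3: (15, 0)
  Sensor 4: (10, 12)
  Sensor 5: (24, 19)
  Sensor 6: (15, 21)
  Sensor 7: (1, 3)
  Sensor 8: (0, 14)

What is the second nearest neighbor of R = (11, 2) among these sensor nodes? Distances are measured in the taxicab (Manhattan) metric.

Sensor 1

d(R, Sensor 1) = |11−16| + |2−6| = 5 + 4 = 9
d(R, Sensor 2) = |11−11| + |2−12| = 0 + 10 = 10
d(R, Sensor 3) = |11−15| + |2−0| = 4 + 2 = 6
d(R, Sensor 4) = |11−10| + |2−12| = 1 + 10 = 11
d(R, Sensor 5) = |11−24| + |2−19| = 13 + 17 = 30
d(R, Sensor 6) = |11−15| + |2−21| = 4 + 19 = 23
d(R, Sensor 7) = |11−1| + |2−3| = 10 + 1 = 11
d(R, Sensor 8) = |11−0| + |2−14| = 11 + 12 = 23
Sorted ascending: Sensor 3, Sensor 1, Sensor 2, … — the second-nearest is Sensor 1.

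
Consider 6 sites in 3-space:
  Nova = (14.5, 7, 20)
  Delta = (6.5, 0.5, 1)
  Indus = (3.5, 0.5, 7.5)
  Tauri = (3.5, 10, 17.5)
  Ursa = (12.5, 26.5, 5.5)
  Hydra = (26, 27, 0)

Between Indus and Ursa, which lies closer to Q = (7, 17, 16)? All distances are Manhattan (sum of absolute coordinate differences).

d(Q, Indus) = |7−3.5| + |17−0.5| + |16−7.5| = 3.5 + 16.5 + 8.5 = 28.5
d(Q, Ursa) = |7−12.5| + |17−26.5| + |16−5.5| = 5.5 + 9.5 + 10.5 = 25.5
28.5 > 25.5, so Ursa is closer.

Ursa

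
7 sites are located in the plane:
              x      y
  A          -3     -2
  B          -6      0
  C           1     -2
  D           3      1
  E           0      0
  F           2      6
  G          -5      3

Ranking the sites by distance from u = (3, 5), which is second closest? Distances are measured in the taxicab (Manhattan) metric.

d(u,A) = |3−(-3)| + |5−(-2)| = 6 + 7 = 13
d(u,B) = |3−(-6)| + |5−0| = 9 + 5 = 14
d(u,C) = |3−1| + |5−(-2)| = 2 + 7 = 9
d(u,D) = |3−3| + |5−1| = 0 + 4 = 4
d(u,E) = |3−0| + |5−0| = 3 + 5 = 8
d(u,F) = |3−2| + |5−6| = 1 + 1 = 2
d(u,G) = |3−(-5)| + |5−3| = 8 + 2 = 10
Sorted ascending: F, D, E, … — the second-nearest is D.

D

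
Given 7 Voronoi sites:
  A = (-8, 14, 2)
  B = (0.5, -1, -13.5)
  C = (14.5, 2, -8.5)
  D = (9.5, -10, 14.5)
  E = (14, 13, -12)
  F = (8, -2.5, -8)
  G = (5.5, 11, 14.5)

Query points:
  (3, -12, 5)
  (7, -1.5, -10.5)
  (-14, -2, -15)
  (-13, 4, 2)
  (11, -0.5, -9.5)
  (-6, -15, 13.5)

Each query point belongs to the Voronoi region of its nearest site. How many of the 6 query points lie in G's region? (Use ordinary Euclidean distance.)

(3, -12, 5) — d² to each: A:806, B:469.5, C:510.5, D:136.5, E:1035, F:284.25, G:625.5 → nearest is D
(7, -1.5, -10.5) — d² to each: A:621.5, B:51.5, C:72.5, D:703.5, E:261.5, F:8.25, G:783.5 → nearest is F
(-14, -2, -15) — d² to each: A:581, B:213.5, C:870.5, D:1486.5, E:1018, F:533.25, G:1419.5 → nearest is B
(-13, 4, 2) — d² to each: A:125, B:447.5, C:870.5, D:858.5, E:1006, F:583.25, G:547.5 → nearest is A
(11, -0.5, -9.5) — d² to each: A:703.5, B:126.5, C:19.5, D:668.5, E:197.5, F:15.25, G:738.5 → nearest is F
(-6, -15, 13.5) — d² to each: A:977.25, B:967.25, C:1193.25, D:266.25, E:1834.25, F:814.5, G:809.25 → nearest is D
0 of the 6 points have G as nearest.

0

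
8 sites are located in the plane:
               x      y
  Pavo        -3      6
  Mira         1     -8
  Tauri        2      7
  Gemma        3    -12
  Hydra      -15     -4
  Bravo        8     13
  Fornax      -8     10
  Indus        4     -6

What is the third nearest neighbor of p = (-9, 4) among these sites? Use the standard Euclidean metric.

Compare squared distances (the ordering matches that of the actual distances):
d²(p, Pavo) = 36 + 4 = 40
d²(p, Mira) = 100 + 144 = 244
d²(p, Tauri) = 121 + 9 = 130
d²(p, Gemma) = 144 + 256 = 400
d²(p, Hydra) = 36 + 64 = 100
d²(p, Bravo) = 289 + 81 = 370
d²(p, Fornax) = 1 + 36 = 37
d²(p, Indus) = 169 + 100 = 269
Sorted ascending: Fornax, Pavo, Hydra, Tauri, … — the third-nearest is Hydra.

Hydra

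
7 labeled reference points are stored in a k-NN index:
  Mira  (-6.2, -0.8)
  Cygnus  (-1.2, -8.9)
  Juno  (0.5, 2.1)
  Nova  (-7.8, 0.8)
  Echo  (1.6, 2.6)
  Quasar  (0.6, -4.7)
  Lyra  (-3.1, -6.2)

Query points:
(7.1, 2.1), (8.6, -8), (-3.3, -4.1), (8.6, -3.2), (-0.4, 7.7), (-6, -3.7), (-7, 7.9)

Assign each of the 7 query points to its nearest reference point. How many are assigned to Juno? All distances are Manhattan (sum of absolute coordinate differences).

1

(7.1, 2.1) — d to each: Mira:16.2, Cygnus:19.3, Juno:6.6, Nova:16.2, Echo:6, Quasar:13.3, Lyra:18.5 → nearest is Echo
(8.6, -8) — d to each: Mira:22, Cygnus:10.7, Juno:18.2, Nova:25.2, Echo:17.6, Quasar:11.3, Lyra:13.5 → nearest is Cygnus
(-3.3, -4.1) — d to each: Mira:6.2, Cygnus:6.9, Juno:10, Nova:9.4, Echo:11.6, Quasar:4.5, Lyra:2.3 → nearest is Lyra
(8.6, -3.2) — d to each: Mira:17.2, Cygnus:15.5, Juno:13.4, Nova:20.4, Echo:12.8, Quasar:9.5, Lyra:14.7 → nearest is Quasar
(-0.4, 7.7) — d to each: Mira:14.3, Cygnus:17.4, Juno:6.5, Nova:14.3, Echo:7.1, Quasar:13.4, Lyra:16.6 → nearest is Juno
(-6, -3.7) — d to each: Mira:3.1, Cygnus:10, Juno:12.3, Nova:6.3, Echo:13.9, Quasar:7.6, Lyra:5.4 → nearest is Mira
(-7, 7.9) — d to each: Mira:9.5, Cygnus:22.6, Juno:13.3, Nova:7.9, Echo:13.9, Quasar:20.2, Lyra:18 → nearest is Nova
1 of the 7 points has Juno as nearest.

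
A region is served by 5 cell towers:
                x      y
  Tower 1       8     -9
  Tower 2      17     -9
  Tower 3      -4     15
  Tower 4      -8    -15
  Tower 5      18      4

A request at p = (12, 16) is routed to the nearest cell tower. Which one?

Tower 5

Compare squared distances (the ordering matches that of the actual distances):
d²(p, Tower 1) = (12−8)² + (16−(-9))² = 16 + 625 = 641
d²(p, Tower 2) = (12−17)² + (16−(-9))² = 25 + 625 = 650
d²(p, Tower 3) = (12−(-4))² + (16−15)² = 256 + 1 = 257
d²(p, Tower 4) = (12−(-8))² + (16−(-15))² = 400 + 961 = 1361
d²(p, Tower 5) = (12−18)² + (16−4)² = 36 + 144 = 180
The smallest is to Tower 5, so p lies in the Voronoi region of Tower 5.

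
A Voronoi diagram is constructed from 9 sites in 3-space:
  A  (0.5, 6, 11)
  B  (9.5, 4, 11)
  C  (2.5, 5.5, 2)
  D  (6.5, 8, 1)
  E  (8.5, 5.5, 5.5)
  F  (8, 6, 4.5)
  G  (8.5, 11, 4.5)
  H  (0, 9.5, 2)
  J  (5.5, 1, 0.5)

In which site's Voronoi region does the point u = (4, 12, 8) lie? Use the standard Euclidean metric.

Since √ is increasing, it suffices to compare squared distances:
|uA|² = (4−0.5)² + (12−6)² + (8−11)² = 12.25 + 36 + 9 = 57.25
|uB|² = (4−9.5)² + (12−4)² + (8−11)² = 30.25 + 64 + 9 = 103.25
|uC|² = (4−2.5)² + (12−5.5)² + (8−2)² = 2.25 + 42.25 + 36 = 80.5
|uD|² = (4−6.5)² + (12−8)² + (8−1)² = 6.25 + 16 + 49 = 71.25
|uE|² = (4−8.5)² + (12−5.5)² + (8−5.5)² = 20.25 + 42.25 + 6.25 = 68.75
|uF|² = (4−8)² + (12−6)² + (8−4.5)² = 16 + 36 + 12.25 = 64.25
|uG|² = (4−8.5)² + (12−11)² + (8−4.5)² = 20.25 + 1 + 12.25 = 33.5
|uH|² = (4−0)² + (12−9.5)² + (8−2)² = 16 + 6.25 + 36 = 58.25
|uJ|² = (4−5.5)² + (12−1)² + (8−0.5)² = 2.25 + 121 + 56.25 = 179.5
The smallest is to G, so u lies in the Voronoi region of G.

G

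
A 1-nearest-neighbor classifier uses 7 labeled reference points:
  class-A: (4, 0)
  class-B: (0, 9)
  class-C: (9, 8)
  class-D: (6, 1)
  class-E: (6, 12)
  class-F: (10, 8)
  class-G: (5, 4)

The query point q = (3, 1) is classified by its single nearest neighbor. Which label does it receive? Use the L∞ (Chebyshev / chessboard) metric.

class-A

d(q, class-A) = max(1, 1) = 1
d(q, class-B) = max(3, 8) = 8
d(q, class-C) = max(6, 7) = 7
d(q, class-D) = max(3, 0) = 3
d(q, class-E) = max(3, 11) = 11
d(q, class-F) = max(7, 7) = 7
d(q, class-G) = max(2, 3) = 3
class-A is nearest.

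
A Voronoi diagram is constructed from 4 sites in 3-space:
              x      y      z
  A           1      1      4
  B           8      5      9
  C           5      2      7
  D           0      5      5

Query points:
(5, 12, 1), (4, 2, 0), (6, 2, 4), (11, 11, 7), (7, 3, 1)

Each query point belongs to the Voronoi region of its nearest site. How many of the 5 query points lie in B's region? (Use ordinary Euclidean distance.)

(5, 12, 1) — d² to each: A:146, B:122, C:136, D:90 → nearest is D
(4, 2, 0) — d² to each: A:26, B:106, C:50, D:50 → nearest is A
(6, 2, 4) — d² to each: A:26, B:38, C:10, D:46 → nearest is C
(11, 11, 7) — d² to each: A:209, B:49, C:117, D:161 → nearest is B
(7, 3, 1) — d² to each: A:49, B:69, C:41, D:69 → nearest is C
1 of the 5 points has B as nearest.

1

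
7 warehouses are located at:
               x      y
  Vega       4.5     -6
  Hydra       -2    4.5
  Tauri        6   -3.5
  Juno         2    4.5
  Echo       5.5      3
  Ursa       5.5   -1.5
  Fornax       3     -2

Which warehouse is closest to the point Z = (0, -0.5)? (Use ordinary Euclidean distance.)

Compare squared distances (the ordering matches that of the actual distances):
d²(Z, Vega) = (0−4.5)² + (-0.5−(-6))² = 20.25 + 30.25 = 50.5
d²(Z, Hydra) = (0−(-2))² + (-0.5−4.5)² = 4 + 25 = 29
d²(Z, Tauri) = (0−6)² + (-0.5−(-3.5))² = 36 + 9 = 45
d²(Z, Juno) = (0−2)² + (-0.5−4.5)² = 4 + 25 = 29
d²(Z, Echo) = (0−5.5)² + (-0.5−3)² = 30.25 + 12.25 = 42.5
d²(Z, Ursa) = (0−5.5)² + (-0.5−(-1.5))² = 30.25 + 1 = 31.25
d²(Z, Fornax) = (0−3)² + (-0.5−(-2))² = 9 + 2.25 = 11.25
Minimum is at Fornax.

Fornax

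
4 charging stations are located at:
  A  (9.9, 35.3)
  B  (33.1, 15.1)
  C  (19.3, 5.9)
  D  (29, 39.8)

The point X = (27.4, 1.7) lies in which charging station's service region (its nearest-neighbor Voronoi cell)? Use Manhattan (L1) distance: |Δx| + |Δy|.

d(X,A) = |27.4−9.9| + |1.7−35.3| = 17.5 + 33.6 = 51.1
d(X,B) = |27.4−33.1| + |1.7−15.1| = 5.7 + 13.4 = 19.1
d(X,C) = |27.4−19.3| + |1.7−5.9| = 8.1 + 4.2 = 12.3
d(X,D) = |27.4−29| + |1.7−39.8| = 1.6 + 38.1 = 39.7
The smallest is to C, so X lies in the Voronoi region of C.

C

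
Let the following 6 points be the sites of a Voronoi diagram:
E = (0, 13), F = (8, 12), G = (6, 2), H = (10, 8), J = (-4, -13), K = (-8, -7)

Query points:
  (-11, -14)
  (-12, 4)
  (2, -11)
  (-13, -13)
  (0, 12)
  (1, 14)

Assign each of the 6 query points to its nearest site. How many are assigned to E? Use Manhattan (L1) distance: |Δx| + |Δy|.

(-11, -14) — d to each: E:38, F:45, G:33, H:43, J:8, K:10 → nearest is J
(-12, 4) — d to each: E:21, F:28, G:20, H:26, J:25, K:15 → nearest is K
(2, -11) — d to each: E:26, F:29, G:17, H:27, J:8, K:14 → nearest is J
(-13, -13) — d to each: E:39, F:46, G:34, H:44, J:9, K:11 → nearest is J
(0, 12) — d to each: E:1, F:8, G:16, H:14, J:29, K:27 → nearest is E
(1, 14) — d to each: E:2, F:9, G:17, H:15, J:32, K:30 → nearest is E
2 of the 6 points have E as nearest.

2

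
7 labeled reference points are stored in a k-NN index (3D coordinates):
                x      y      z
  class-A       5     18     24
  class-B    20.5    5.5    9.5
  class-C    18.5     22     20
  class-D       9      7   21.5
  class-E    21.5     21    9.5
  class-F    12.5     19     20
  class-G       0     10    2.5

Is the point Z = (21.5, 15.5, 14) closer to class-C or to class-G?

class-C

Compare squared distances:
d²(Z, class-C) = (21.5−18.5)² + (15.5−22)² + (14−20)² = 9 + 42.25 + 36 = 87.25
d²(Z, class-G) = (21.5−0)² + (15.5−10)² + (14−2.5)² = 462.25 + 30.25 + 132.25 = 624.75
87.25 < 624.75, so class-C is closer.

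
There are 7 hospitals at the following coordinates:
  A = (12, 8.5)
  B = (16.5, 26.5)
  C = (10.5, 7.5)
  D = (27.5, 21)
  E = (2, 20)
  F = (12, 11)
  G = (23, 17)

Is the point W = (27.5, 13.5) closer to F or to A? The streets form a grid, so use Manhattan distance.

F

d(W,F) = |27.5−12| + |13.5−11| = 15.5 + 2.5 = 18
d(W,A) = |27.5−12| + |13.5−8.5| = 15.5 + 5 = 20.5
18 < 20.5, so F is closer.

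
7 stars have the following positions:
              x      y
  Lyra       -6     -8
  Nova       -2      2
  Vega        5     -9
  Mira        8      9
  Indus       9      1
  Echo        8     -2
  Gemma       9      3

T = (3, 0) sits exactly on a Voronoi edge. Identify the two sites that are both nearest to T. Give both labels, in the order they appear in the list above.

Squared distances from T to each site:
d²(T, Lyra) = (3−(-6))² + (0−(-8))² = 81 + 64 = 145
d²(T, Nova) = (3−(-2))² + (0−2)² = 25 + 4 = 29
d²(T, Vega) = (3−5)² + (0−(-9))² = 4 + 81 = 85
d²(T, Mira) = (3−8)² + (0−9)² = 25 + 81 = 106
d²(T, Indus) = (3−9)² + (0−1)² = 36 + 1 = 37
d²(T, Echo) = (3−8)² + (0−(-2))² = 25 + 4 = 29
d²(T, Gemma) = (3−9)² + (0−3)² = 36 + 9 = 45
T is equidistant from Nova and Echo (both at squared distance 29), and every other site is strictly farther — so T lies on the Nova–Echo Voronoi edge.

Nova and Echo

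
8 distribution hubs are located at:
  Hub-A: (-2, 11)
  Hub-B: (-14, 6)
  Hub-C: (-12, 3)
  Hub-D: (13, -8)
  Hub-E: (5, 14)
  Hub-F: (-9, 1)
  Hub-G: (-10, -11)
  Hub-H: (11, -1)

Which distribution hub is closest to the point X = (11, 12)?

Hub-E

Squared Euclidean distances:
d²(X, Hub-A) = 169 + 1 = 170
d²(X, Hub-B) = 625 + 36 = 661
d²(X, Hub-C) = 529 + 81 = 610
d²(X, Hub-D) = 4 + 400 = 404
d²(X, Hub-E) = 36 + 4 = 40
d²(X, Hub-F) = 400 + 121 = 521
d²(X, Hub-G) = 441 + 529 = 970
d²(X, Hub-H) = 0 + 169 = 169
The smallest is to Hub-E, so X lies in the Voronoi region of Hub-E.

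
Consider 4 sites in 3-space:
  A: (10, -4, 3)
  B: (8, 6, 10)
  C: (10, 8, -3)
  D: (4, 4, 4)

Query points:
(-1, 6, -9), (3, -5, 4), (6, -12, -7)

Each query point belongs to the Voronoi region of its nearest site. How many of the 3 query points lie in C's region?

1

(-1, 6, -9) — d² to each: A:365, B:442, C:161, D:198 → nearest is C
(3, -5, 4) — d² to each: A:51, B:182, C:267, D:82 → nearest is A
(6, -12, -7) — d² to each: A:180, B:617, C:432, D:381 → nearest is A
1 of the 3 points has C as nearest.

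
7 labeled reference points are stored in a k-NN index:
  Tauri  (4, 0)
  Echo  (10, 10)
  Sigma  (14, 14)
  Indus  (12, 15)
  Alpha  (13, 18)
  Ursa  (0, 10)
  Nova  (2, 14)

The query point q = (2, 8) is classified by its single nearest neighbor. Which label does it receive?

Compare squared distances (the ordering matches that of the actual distances):
d²(q, Tauri) = (2−4)² + (8−0)² = 4 + 64 = 68
d²(q, Echo) = (2−10)² + (8−10)² = 64 + 4 = 68
d²(q, Sigma) = (2−14)² + (8−14)² = 144 + 36 = 180
d²(q, Indus) = (2−12)² + (8−15)² = 100 + 49 = 149
d²(q, Alpha) = (2−13)² + (8−18)² = 121 + 100 = 221
d²(q, Ursa) = (2−0)² + (8−10)² = 4 + 4 = 8
d²(q, Nova) = (2−2)² + (8−14)² = 0 + 36 = 36
The smallest is to Ursa, so q lies in the Voronoi region of Ursa.

Ursa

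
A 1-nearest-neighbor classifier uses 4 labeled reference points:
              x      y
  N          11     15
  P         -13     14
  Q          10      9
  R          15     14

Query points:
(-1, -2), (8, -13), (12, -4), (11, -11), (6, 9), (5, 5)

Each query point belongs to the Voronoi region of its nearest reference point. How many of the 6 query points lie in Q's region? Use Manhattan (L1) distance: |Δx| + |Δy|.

6

(-1, -2) — d to each: N:29, P:28, Q:22, R:32 → nearest is Q
(8, -13) — d to each: N:31, P:48, Q:24, R:34 → nearest is Q
(12, -4) — d to each: N:20, P:43, Q:15, R:21 → nearest is Q
(11, -11) — d to each: N:26, P:49, Q:21, R:29 → nearest is Q
(6, 9) — d to each: N:11, P:24, Q:4, R:14 → nearest is Q
(5, 5) — d to each: N:16, P:27, Q:9, R:19 → nearest is Q
6 of the 6 points have Q as nearest.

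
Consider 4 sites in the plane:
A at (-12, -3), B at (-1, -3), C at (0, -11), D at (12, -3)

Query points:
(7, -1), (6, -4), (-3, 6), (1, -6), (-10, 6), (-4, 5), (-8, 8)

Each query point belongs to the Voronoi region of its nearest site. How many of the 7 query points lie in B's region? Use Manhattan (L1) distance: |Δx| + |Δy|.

(7, -1) — d to each: A:21, B:10, C:17, D:7 → nearest is D
(6, -4) — d to each: A:19, B:8, C:13, D:7 → nearest is D
(-3, 6) — d to each: A:18, B:11, C:20, D:24 → nearest is B
(1, -6) — d to each: A:16, B:5, C:6, D:14 → nearest is B
(-10, 6) — d to each: A:11, B:18, C:27, D:31 → nearest is A
(-4, 5) — d to each: A:16, B:11, C:20, D:24 → nearest is B
(-8, 8) — d to each: A:15, B:18, C:27, D:31 → nearest is A
3 of the 7 points have B as nearest.

3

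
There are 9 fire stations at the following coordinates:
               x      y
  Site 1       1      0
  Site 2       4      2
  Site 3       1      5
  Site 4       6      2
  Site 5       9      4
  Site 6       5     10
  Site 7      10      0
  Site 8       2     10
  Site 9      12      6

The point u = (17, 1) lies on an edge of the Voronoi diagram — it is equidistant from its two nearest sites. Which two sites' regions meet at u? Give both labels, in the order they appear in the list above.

Site 7 and Site 9

Squared distances from u to each site:
d²(u, Site 1) = 256 + 1 = 257
d²(u, Site 2) = 169 + 1 = 170
d²(u, Site 3) = 256 + 16 = 272
d²(u, Site 4) = 121 + 1 = 122
d²(u, Site 5) = 64 + 9 = 73
d²(u, Site 6) = 144 + 81 = 225
d²(u, Site 7) = 49 + 1 = 50
d²(u, Site 8) = 225 + 81 = 306
d²(u, Site 9) = 25 + 25 = 50
u is equidistant from Site 7 and Site 9 (both at squared distance 50), and every other site is strictly farther — so u lies on the Site 7–Site 9 Voronoi edge.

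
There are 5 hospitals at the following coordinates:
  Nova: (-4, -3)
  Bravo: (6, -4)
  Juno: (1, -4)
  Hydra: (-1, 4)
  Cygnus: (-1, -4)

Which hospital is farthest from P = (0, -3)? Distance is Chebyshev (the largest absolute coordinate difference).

d(P, Nova) = max(4, 0) = 4
d(P, Bravo) = max(6, 1) = 6
d(P, Juno) = max(1, 1) = 1
d(P, Hydra) = max(1, 7) = 7
d(P, Cygnus) = max(1, 1) = 1
The largest is to Hydra.

Hydra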